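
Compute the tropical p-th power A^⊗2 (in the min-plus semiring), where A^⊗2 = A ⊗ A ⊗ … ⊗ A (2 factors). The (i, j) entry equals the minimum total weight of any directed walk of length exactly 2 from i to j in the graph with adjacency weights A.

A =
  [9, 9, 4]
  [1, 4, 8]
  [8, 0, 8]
A^⊗2 =
  [10, 4, 12]
  [5, 8, 5]
  [1, 4, 8]

Each entry (A^⊗2)_ij equals the minimum over all length-2 walks i = v_0 → v_1 → … → v_2 = j of Σ_t A[v_t][v_{t+1}]. For example, for (i, j) = (0, 2) we minimise over 3 possible intermediate vertex sequences; the minimum is 12, attained along the walk 0 → 2 → 2.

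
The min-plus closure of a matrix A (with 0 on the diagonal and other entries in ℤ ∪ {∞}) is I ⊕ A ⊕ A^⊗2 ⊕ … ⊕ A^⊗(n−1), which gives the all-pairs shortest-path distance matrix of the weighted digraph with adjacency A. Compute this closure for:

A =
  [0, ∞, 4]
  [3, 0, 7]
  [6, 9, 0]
Closure =
  [0, 13, 4]
  [3, 0, 7]
  [6, 9, 0]

This is the Floyd-Warshall all-pairs shortest-path computation. For each intermediate vertex k = 0, 1, …, 2, update dist[i][j] ← min(dist[i][j], dist[i][k] + dist[k][j]). The final matrix gives, for each (i, j), the minimum total weight of any directed path from i to j (possibly empty when i = j).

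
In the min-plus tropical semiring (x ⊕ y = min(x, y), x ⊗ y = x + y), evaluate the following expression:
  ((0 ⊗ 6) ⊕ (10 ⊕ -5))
((0 ⊗ 6) ⊕ (10 ⊕ -5)) = -5

Expand innermost to outermost. Recall ⊕ takes the minimum of its arguments and ⊗ takes their sum. Working out the expression ((0 ⊗ 6) ⊕ (10 ⊕ -5)) gives -5.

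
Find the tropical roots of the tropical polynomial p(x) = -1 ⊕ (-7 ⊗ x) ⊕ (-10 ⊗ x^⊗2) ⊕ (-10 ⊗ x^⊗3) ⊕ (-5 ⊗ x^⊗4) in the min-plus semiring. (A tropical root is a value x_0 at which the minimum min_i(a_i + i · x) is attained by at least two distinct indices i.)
Roots: {-5, 0, 3, 6}

Each tropical root is a break point of the lower envelope of the lines y = a_i + i · x (there are 5 lines, with slopes 0, 1, ..., 4). Only the lines that attain the minimum somewhere contribute to roots; other lines are dominated. Here the surviving (envelope) indices are i = 4, i = 3, i = 2, i = 1, i = 0.
Intersections between consecutive envelope lines give the roots: for adjacent envelope indices i < j the intersection is x = (a_i − a_j) / (j − i). Reading off the sorted break points: {-5, 0, 3, 6}.
Verification: at each break x_0, at least two indices attain the minimum of min_i(a_i + i · x_0).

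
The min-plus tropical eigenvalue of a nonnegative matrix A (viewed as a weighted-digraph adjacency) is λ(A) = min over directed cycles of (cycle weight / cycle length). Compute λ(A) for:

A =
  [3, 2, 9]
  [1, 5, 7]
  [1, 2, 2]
λ(A) = 3/2

Enumerate directed cycles and compute their means (weight / length). Sample:
  cycle 0 → 0: weight = 3, length = 1, mean = 3/1 ≈ 3.000
  cycle 1 → 1: weight = 5, length = 1, mean = 5/1 ≈ 5.000
  cycle 2 → 2: weight = 2, length = 1, mean = 2/1 ≈ 2.000
  cycle 0 → 1 → 0: weight = 3, length = 2, mean = 3/2 ≈ 1.500
  cycle 0 → 2 → 0: weight = 10, length = 2, mean = 10/2 ≈ 5.000
  cycle 1 → 0 → 1: weight = 3, length = 2, mean = 3/2 ≈ 1.500
Minimum mean = 1.500, attained e.g. along the cycle 0 → 1 → 0 with weight 3 and length 2. So λ(A) = 3/2 = 3/2.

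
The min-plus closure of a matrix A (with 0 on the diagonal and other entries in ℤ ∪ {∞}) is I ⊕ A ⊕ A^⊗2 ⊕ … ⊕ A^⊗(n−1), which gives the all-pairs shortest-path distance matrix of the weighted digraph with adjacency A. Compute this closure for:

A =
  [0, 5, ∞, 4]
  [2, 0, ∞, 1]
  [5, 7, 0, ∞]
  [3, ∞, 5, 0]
Closure =
  [0, 5, 9, 4]
  [2, 0, 6, 1]
  [5, 7, 0, 8]
  [3, 8, 5, 0]

This is the Floyd-Warshall all-pairs shortest-path computation. For each intermediate vertex k = 0, 1, …, 3, update dist[i][j] ← min(dist[i][j], dist[i][k] + dist[k][j]). The final matrix gives, for each (i, j), the minimum total weight of any directed path from i to j (possibly empty when i = j).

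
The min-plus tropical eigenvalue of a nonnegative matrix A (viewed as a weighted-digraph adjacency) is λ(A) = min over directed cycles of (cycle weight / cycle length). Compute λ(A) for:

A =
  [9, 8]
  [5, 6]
λ(A) = 6

Enumerate directed cycles and compute their means (weight / length). Sample:
  cycle 0 → 0: weight = 9, length = 1, mean = 9/1 ≈ 9.000
  cycle 1 → 1: weight = 6, length = 1, mean = 6/1 ≈ 6.000
  cycle 0 → 1 → 0: weight = 13, length = 2, mean = 13/2 ≈ 6.500
  cycle 1 → 0 → 1: weight = 13, length = 2, mean = 13/2 ≈ 6.500
Minimum mean = 6.000, attained e.g. along the cycle 1 → 1 with weight 6 and length 1. So λ(A) = 6/1 = 6.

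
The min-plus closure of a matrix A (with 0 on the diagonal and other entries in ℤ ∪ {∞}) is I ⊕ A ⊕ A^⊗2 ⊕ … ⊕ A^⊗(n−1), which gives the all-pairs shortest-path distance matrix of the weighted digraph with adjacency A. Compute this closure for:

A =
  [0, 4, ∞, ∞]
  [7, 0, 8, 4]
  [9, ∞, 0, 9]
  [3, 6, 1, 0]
Closure =
  [0, 4, 9, 8]
  [7, 0, 5, 4]
  [9, 13, 0, 9]
  [3, 6, 1, 0]

This is the Floyd-Warshall all-pairs shortest-path computation. For each intermediate vertex k = 0, 1, …, 3, update dist[i][j] ← min(dist[i][j], dist[i][k] + dist[k][j]). The final matrix gives, for each (i, j), the minimum total weight of any directed path from i to j (possibly empty when i = j).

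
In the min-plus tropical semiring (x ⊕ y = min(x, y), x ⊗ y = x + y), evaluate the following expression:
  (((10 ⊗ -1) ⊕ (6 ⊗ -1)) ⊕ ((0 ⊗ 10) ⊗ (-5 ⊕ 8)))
(((10 ⊗ -1) ⊕ (6 ⊗ -1)) ⊕ ((0 ⊗ 10) ⊗ (-5 ⊕ 8))) = 5

Expand innermost to outermost. Recall ⊕ takes the minimum of its arguments and ⊗ takes their sum. Working out the expression (((10 ⊗ -1) ⊕ (6 ⊗ -1)) ⊕ ((0 ⊗ 10) ⊗ (-5 ⊕ 8))) gives 5.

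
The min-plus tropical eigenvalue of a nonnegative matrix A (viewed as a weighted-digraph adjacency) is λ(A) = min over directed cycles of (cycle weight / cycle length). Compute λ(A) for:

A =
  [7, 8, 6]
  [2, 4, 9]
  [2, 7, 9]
λ(A) = 4

Enumerate directed cycles and compute their means (weight / length). Sample:
  cycle 0 → 0: weight = 7, length = 1, mean = 7/1 ≈ 7.000
  cycle 1 → 1: weight = 4, length = 1, mean = 4/1 ≈ 4.000
  cycle 2 → 2: weight = 9, length = 1, mean = 9/1 ≈ 9.000
  cycle 0 → 1 → 0: weight = 10, length = 2, mean = 10/2 ≈ 5.000
  cycle 0 → 2 → 0: weight = 8, length = 2, mean = 8/2 ≈ 4.000
  cycle 1 → 0 → 1: weight = 10, length = 2, mean = 10/2 ≈ 5.000
Minimum mean = 4.000, attained e.g. along the cycle 1 → 1 with weight 4 and length 1. So λ(A) = 4/1 = 4.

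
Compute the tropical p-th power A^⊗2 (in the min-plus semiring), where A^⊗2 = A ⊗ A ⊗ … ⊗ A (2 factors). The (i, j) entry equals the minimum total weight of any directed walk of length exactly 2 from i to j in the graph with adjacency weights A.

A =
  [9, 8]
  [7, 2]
A^⊗2 =
  [15, 10]
  [9, 4]

Each entry (A^⊗2)_ij equals the minimum over all length-2 walks i = v_0 → v_1 → … → v_2 = j of Σ_t A[v_t][v_{t+1}]. For example, for (i, j) = (0, 1) we minimise over 2 possible intermediate vertex sequences; the minimum is 10, attained along the walk 0 → 1 → 1.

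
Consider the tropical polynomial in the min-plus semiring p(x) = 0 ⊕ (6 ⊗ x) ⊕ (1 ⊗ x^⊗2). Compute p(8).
p(8) = 0

A tropical monomial a ⊗ x^⊗i evaluates to a + i · x. Evaluating each term at x = 8:
  Term 0 contributes 0 + 0 · 8 = 0
  Term 1 contributes 6 + 1 · 8 = 14
  Term 2 contributes 1 + 2 · 8 = 17
p(8) = ⊕ of these = min[0, 14, 17] = 0.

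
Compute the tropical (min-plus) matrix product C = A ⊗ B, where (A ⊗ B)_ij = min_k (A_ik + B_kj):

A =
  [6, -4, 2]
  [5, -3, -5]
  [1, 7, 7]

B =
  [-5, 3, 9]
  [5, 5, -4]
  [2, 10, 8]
A ⊗ B =
  [1, 1, -8]
  [-3, 2, -7]
  [-4, 4, 3]

Apply the min-plus product entry-by-entry:
  C[0][0] = min over k of (A[0][0] + B[0][0] = 6 + -5 = 1, A[0][1] + B[1][0] = -4 + 5 = 1, A[0][2] + B[2][0] = 2 + 2 = 4) = 1 (attained at k = 0)
  C[0][1] = min over k of (A[0][0] + B[0][1] = 6 + 3 = 9, A[0][1] + B[1][1] = -4 + 5 = 1, A[0][2] + B[2][1] = 2 + 10 = 12) = 1 (attained at k = 1)
  C[0][2] = min over k of (A[0][0] + B[0][2] = 6 + 9 = 15, A[0][1] + B[1][2] = -4 + -4 = -8, A[0][2] + B[2][2] = 2 + 8 = 10) = -8 (attained at k = 1)
  C[1][0] = min over k of (A[1][0] + B[0][0] = 5 + -5 = 0, A[1][1] + B[1][0] = -3 + 5 = 2, A[1][2] + B[2][0] = -5 + 2 = -3) = -3 (attained at k = 2)
  C[1][1] = min over k of (A[1][0] + B[0][1] = 5 + 3 = 8, A[1][1] + B[1][1] = -3 + 5 = 2, A[1][2] + B[2][1] = -5 + 10 = 5) = 2 (attained at k = 1)
  C[1][2] = min over k of (A[1][0] + B[0][2] = 5 + 9 = 14, A[1][1] + B[1][2] = -3 + -4 = -7, A[1][2] + B[2][2] = -5 + 8 = 3) = -7 (attained at k = 1)
  C[2][0] = min over k of (A[2][0] + B[0][0] = 1 + -5 = -4, A[2][1] + B[1][0] = 7 + 5 = 12, A[2][2] + B[2][0] = 7 + 2 = 9) = -4 (attained at k = 0)
  C[2][1] = min over k of (A[2][0] + B[0][1] = 1 + 3 = 4, A[2][1] + B[1][1] = 7 + 5 = 12, A[2][2] + B[2][1] = 7 + 10 = 17) = 4 (attained at k = 0)
  C[2][2] = min over k of (A[2][0] + B[0][2] = 1 + 9 = 10, A[2][1] + B[1][2] = 7 + -4 = 3, A[2][2] + B[2][2] = 7 + 8 = 15) = 3 (attained at k = 1)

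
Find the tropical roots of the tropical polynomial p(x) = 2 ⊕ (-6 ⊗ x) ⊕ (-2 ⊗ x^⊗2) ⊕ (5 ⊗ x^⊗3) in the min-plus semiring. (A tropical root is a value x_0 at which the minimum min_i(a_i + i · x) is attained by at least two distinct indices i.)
Roots: {-7, -4, 8}

Each tropical root is a break point of the lower envelope of the lines y = a_i + i · x (there are 4 lines, with slopes 0, 1, ..., 3). Only the lines that attain the minimum somewhere contribute to roots; other lines are dominated. Here the surviving (envelope) indices are i = 3, i = 2, i = 1, i = 0.
Intersections between consecutive envelope lines give the roots: for adjacent envelope indices i < j the intersection is x = (a_i − a_j) / (j − i). Reading off the sorted break points: {-7, -4, 8}.
Verification: at each break x_0, at least two indices attain the minimum of min_i(a_i + i · x_0).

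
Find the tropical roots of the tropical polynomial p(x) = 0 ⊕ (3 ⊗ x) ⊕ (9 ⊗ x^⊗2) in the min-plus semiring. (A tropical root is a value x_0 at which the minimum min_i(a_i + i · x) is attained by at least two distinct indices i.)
Roots: {-6, -3}

Each tropical root is a break point of the lower envelope of the lines y = a_i + i · x (there are 3 lines, with slopes 0, 1, ..., 2). Only the lines that attain the minimum somewhere contribute to roots; other lines are dominated. Here the surviving (envelope) indices are i = 2, i = 1, i = 0.
Intersections between consecutive envelope lines give the roots: for adjacent envelope indices i < j the intersection is x = (a_i − a_j) / (j − i). Reading off the sorted break points: {-6, -3}.
Verification: at each break x_0, at least two indices attain the minimum of min_i(a_i + i · x_0).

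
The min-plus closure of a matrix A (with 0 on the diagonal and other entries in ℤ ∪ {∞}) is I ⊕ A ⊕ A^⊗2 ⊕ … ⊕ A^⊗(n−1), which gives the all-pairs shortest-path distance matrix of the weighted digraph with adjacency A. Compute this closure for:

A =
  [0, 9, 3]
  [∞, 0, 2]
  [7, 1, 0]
Closure =
  [0, 4, 3]
  [9, 0, 2]
  [7, 1, 0]

This is the Floyd-Warshall all-pairs shortest-path computation. For each intermediate vertex k = 0, 1, …, 2, update dist[i][j] ← min(dist[i][j], dist[i][k] + dist[k][j]). The final matrix gives, for each (i, j), the minimum total weight of any directed path from i to j (possibly empty when i = j).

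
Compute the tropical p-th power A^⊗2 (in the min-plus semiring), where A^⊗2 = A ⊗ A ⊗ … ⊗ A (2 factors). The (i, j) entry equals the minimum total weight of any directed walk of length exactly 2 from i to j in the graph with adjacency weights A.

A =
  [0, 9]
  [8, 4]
A^⊗2 =
  [0, 9]
  [8, 8]

Each entry (A^⊗2)_ij equals the minimum over all length-2 walks i = v_0 → v_1 → … → v_2 = j of Σ_t A[v_t][v_{t+1}]. For example, for (i, j) = (0, 1) we minimise over 2 possible intermediate vertex sequences; the minimum is 9, attained along the walk 0 → 0 → 1.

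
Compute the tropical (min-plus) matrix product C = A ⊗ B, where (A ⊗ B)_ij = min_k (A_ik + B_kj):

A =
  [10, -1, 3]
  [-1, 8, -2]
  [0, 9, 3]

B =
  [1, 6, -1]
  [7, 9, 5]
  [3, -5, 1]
A ⊗ B =
  [6, -2, 4]
  [0, -7, -2]
  [1, -2, -1]

Apply the min-plus product entry-by-entry:
  C[0][0] = min over k of (A[0][0] + B[0][0] = 10 + 1 = 11, A[0][1] + B[1][0] = -1 + 7 = 6, A[0][2] + B[2][0] = 3 + 3 = 6) = 6 (attained at k = 1)
  C[0][1] = min over k of (A[0][0] + B[0][1] = 10 + 6 = 16, A[0][1] + B[1][1] = -1 + 9 = 8, A[0][2] + B[2][1] = 3 + -5 = -2) = -2 (attained at k = 2)
  C[0][2] = min over k of (A[0][0] + B[0][2] = 10 + -1 = 9, A[0][1] + B[1][2] = -1 + 5 = 4, A[0][2] + B[2][2] = 3 + 1 = 4) = 4 (attained at k = 1)
  C[1][0] = min over k of (A[1][0] + B[0][0] = -1 + 1 = 0, A[1][1] + B[1][0] = 8 + 7 = 15, A[1][2] + B[2][0] = -2 + 3 = 1) = 0 (attained at k = 0)
  C[1][1] = min over k of (A[1][0] + B[0][1] = -1 + 6 = 5, A[1][1] + B[1][1] = 8 + 9 = 17, A[1][2] + B[2][1] = -2 + -5 = -7) = -7 (attained at k = 2)
  C[1][2] = min over k of (A[1][0] + B[0][2] = -1 + -1 = -2, A[1][1] + B[1][2] = 8 + 5 = 13, A[1][2] + B[2][2] = -2 + 1 = -1) = -2 (attained at k = 0)
  C[2][0] = min over k of (A[2][0] + B[0][0] = 0 + 1 = 1, A[2][1] + B[1][0] = 9 + 7 = 16, A[2][2] + B[2][0] = 3 + 3 = 6) = 1 (attained at k = 0)
  C[2][1] = min over k of (A[2][0] + B[0][1] = 0 + 6 = 6, A[2][1] + B[1][1] = 9 + 9 = 18, A[2][2] + B[2][1] = 3 + -5 = -2) = -2 (attained at k = 2)
  C[2][2] = min over k of (A[2][0] + B[0][2] = 0 + -1 = -1, A[2][1] + B[1][2] = 9 + 5 = 14, A[2][2] + B[2][2] = 3 + 1 = 4) = -1 (attained at k = 0)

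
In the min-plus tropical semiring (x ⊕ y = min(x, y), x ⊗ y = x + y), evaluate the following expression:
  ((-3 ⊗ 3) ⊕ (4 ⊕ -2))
((-3 ⊗ 3) ⊕ (4 ⊕ -2)) = -2

Expand innermost to outermost. Recall ⊕ takes the minimum of its arguments and ⊗ takes their sum. Working out the expression ((-3 ⊗ 3) ⊕ (4 ⊕ -2)) gives -2.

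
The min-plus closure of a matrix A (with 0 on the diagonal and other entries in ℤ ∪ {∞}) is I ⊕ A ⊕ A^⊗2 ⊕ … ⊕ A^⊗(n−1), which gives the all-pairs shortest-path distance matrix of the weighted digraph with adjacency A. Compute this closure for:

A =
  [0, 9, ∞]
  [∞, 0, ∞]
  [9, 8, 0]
Closure =
  [0, 9, ∞]
  [∞, 0, ∞]
  [9, 8, 0]

This is the Floyd-Warshall all-pairs shortest-path computation. For each intermediate vertex k = 0, 1, …, 2, update dist[i][j] ← min(dist[i][j], dist[i][k] + dist[k][j]). The final matrix gives, for each (i, j), the minimum total weight of any directed path from i to j (possibly empty when i = j).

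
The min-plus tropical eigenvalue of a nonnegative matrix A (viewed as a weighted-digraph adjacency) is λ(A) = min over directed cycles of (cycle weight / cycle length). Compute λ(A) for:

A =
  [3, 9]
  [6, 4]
λ(A) = 3

Enumerate directed cycles and compute their means (weight / length). Sample:
  cycle 0 → 0: weight = 3, length = 1, mean = 3/1 ≈ 3.000
  cycle 1 → 1: weight = 4, length = 1, mean = 4/1 ≈ 4.000
  cycle 0 → 1 → 0: weight = 15, length = 2, mean = 15/2 ≈ 7.500
  cycle 1 → 0 → 1: weight = 15, length = 2, mean = 15/2 ≈ 7.500
Minimum mean = 3.000, attained e.g. along the cycle 0 → 0 with weight 3 and length 1. So λ(A) = 3/1 = 3.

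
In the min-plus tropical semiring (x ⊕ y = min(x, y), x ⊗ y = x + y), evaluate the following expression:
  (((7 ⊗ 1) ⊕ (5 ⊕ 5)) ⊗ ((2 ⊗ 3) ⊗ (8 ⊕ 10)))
(((7 ⊗ 1) ⊕ (5 ⊕ 5)) ⊗ ((2 ⊗ 3) ⊗ (8 ⊕ 10))) = 18

Expand innermost to outermost. Recall ⊕ takes the minimum of its arguments and ⊗ takes their sum. Working out the expression (((7 ⊗ 1) ⊕ (5 ⊕ 5)) ⊗ ((2 ⊗ 3) ⊗ (8 ⊕ 10))) gives 18.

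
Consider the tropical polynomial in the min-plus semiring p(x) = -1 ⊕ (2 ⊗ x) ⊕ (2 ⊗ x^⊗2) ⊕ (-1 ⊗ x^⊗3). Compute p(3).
p(3) = -1

A tropical monomial a ⊗ x^⊗i evaluates to a + i · x. Evaluating each term at x = 3:
  Term 0 contributes -1 + 0 · 3 = -1
  Term 1 contributes 2 + 1 · 3 = 5
  Term 2 contributes 2 + 2 · 3 = 8
  Term 3 contributes -1 + 3 · 3 = 8
p(3) = ⊕ of these = min[-1, 5, 8, 8] = -1.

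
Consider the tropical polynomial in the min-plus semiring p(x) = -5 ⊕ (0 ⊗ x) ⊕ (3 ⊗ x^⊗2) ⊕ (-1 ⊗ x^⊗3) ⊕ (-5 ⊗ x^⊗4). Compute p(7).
p(7) = -5

A tropical monomial a ⊗ x^⊗i evaluates to a + i · x. Evaluating each term at x = 7:
  Term 0 contributes -5 + 0 · 7 = -5
  Term 1 contributes 0 + 1 · 7 = 7
  Term 2 contributes 3 + 2 · 7 = 17
  Term 3 contributes -1 + 3 · 7 = 20
  Term 4 contributes -5 + 4 · 7 = 23
p(7) = ⊕ of these = min[-5, 7, 17, 20, 23] = -5.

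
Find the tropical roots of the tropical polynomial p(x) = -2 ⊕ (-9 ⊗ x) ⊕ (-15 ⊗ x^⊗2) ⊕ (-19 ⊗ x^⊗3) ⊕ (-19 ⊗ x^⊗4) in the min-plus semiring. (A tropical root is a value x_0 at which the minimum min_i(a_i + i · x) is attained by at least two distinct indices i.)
Roots: {0, 4, 6, 7}

Each tropical root is a break point of the lower envelope of the lines y = a_i + i · x (there are 5 lines, with slopes 0, 1, ..., 4). Only the lines that attain the minimum somewhere contribute to roots; other lines are dominated. Here the surviving (envelope) indices are i = 4, i = 3, i = 2, i = 1, i = 0.
Intersections between consecutive envelope lines give the roots: for adjacent envelope indices i < j the intersection is x = (a_i − a_j) / (j − i). Reading off the sorted break points: {0, 4, 6, 7}.
Verification: at each break x_0, at least two indices attain the minimum of min_i(a_i + i · x_0).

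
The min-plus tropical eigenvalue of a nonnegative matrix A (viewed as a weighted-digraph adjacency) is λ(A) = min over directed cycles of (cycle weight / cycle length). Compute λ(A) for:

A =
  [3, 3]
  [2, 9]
λ(A) = 5/2

Enumerate directed cycles and compute their means (weight / length). Sample:
  cycle 0 → 0: weight = 3, length = 1, mean = 3/1 ≈ 3.000
  cycle 1 → 1: weight = 9, length = 1, mean = 9/1 ≈ 9.000
  cycle 0 → 1 → 0: weight = 5, length = 2, mean = 5/2 ≈ 2.500
  cycle 1 → 0 → 1: weight = 5, length = 2, mean = 5/2 ≈ 2.500
Minimum mean = 2.500, attained e.g. along the cycle 0 → 1 → 0 with weight 5 and length 2. So λ(A) = 5/2 = 5/2.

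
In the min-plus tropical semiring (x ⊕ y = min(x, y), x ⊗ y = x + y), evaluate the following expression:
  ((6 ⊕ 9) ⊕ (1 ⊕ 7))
((6 ⊕ 9) ⊕ (1 ⊕ 7)) = 1

Expand innermost to outermost. Recall ⊕ takes the minimum of its arguments and ⊗ takes their sum. Working out the expression ((6 ⊕ 9) ⊕ (1 ⊕ 7)) gives 1.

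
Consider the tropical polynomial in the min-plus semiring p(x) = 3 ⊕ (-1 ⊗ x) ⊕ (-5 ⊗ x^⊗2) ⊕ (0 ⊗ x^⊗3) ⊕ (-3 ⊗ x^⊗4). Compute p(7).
p(7) = 3

A tropical monomial a ⊗ x^⊗i evaluates to a + i · x. Evaluating each term at x = 7:
  Term 0 contributes 3 + 0 · 7 = 3
  Term 1 contributes -1 + 1 · 7 = 6
  Term 2 contributes -5 + 2 · 7 = 9
  Term 3 contributes 0 + 3 · 7 = 21
  Term 4 contributes -3 + 4 · 7 = 25
p(7) = ⊕ of these = min[3, 6, 9, 21, 25] = 3.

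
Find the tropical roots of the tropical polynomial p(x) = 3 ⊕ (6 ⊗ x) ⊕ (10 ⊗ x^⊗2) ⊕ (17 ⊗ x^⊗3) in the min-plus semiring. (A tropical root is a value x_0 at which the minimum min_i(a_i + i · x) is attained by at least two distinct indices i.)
Roots: {-7, -4, -3}

Each tropical root is a break point of the lower envelope of the lines y = a_i + i · x (there are 4 lines, with slopes 0, 1, ..., 3). Only the lines that attain the minimum somewhere contribute to roots; other lines are dominated. Here the surviving (envelope) indices are i = 3, i = 2, i = 1, i = 0.
Intersections between consecutive envelope lines give the roots: for adjacent envelope indices i < j the intersection is x = (a_i − a_j) / (j − i). Reading off the sorted break points: {-7, -4, -3}.
Verification: at each break x_0, at least two indices attain the minimum of min_i(a_i + i · x_0).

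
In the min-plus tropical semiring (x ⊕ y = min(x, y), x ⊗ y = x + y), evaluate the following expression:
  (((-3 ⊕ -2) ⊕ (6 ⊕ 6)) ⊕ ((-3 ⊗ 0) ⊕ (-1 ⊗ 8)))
(((-3 ⊕ -2) ⊕ (6 ⊕ 6)) ⊕ ((-3 ⊗ 0) ⊕ (-1 ⊗ 8))) = -3

Expand innermost to outermost. Recall ⊕ takes the minimum of its arguments and ⊗ takes their sum. Working out the expression (((-3 ⊕ -2) ⊕ (6 ⊕ 6)) ⊕ ((-3 ⊗ 0) ⊕ (-1 ⊗ 8))) gives -3.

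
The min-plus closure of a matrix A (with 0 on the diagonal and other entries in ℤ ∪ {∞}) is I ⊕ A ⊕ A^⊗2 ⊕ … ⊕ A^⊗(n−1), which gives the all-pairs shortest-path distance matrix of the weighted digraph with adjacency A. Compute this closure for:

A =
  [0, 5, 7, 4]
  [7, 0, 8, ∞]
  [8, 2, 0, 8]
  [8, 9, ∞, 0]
Closure =
  [0, 5, 7, 4]
  [7, 0, 8, 11]
  [8, 2, 0, 8]
  [8, 9, 15, 0]

This is the Floyd-Warshall all-pairs shortest-path computation. For each intermediate vertex k = 0, 1, …, 3, update dist[i][j] ← min(dist[i][j], dist[i][k] + dist[k][j]). The final matrix gives, for each (i, j), the minimum total weight of any directed path from i to j (possibly empty when i = j).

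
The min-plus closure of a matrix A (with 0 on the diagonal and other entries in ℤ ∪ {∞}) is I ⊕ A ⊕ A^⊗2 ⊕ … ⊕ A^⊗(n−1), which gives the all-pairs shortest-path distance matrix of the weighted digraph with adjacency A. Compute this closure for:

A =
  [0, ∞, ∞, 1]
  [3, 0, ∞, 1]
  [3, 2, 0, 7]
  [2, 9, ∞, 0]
Closure =
  [0, 10, ∞, 1]
  [3, 0, ∞, 1]
  [3, 2, 0, 3]
  [2, 9, ∞, 0]

This is the Floyd-Warshall all-pairs shortest-path computation. For each intermediate vertex k = 0, 1, …, 3, update dist[i][j] ← min(dist[i][j], dist[i][k] + dist[k][j]). The final matrix gives, for each (i, j), the minimum total weight of any directed path from i to j (possibly empty when i = j).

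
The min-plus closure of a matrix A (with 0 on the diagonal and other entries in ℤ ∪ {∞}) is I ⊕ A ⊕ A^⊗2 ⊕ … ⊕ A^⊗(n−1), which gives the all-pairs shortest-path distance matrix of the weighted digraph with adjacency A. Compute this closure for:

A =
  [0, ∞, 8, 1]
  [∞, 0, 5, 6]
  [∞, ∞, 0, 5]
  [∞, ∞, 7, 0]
Closure =
  [0, ∞, 8, 1]
  [∞, 0, 5, 6]
  [∞, ∞, 0, 5]
  [∞, ∞, 7, 0]

This is the Floyd-Warshall all-pairs shortest-path computation. For each intermediate vertex k = 0, 1, …, 3, update dist[i][j] ← min(dist[i][j], dist[i][k] + dist[k][j]). The final matrix gives, for each (i, j), the minimum total weight of any directed path from i to j (possibly empty when i = j).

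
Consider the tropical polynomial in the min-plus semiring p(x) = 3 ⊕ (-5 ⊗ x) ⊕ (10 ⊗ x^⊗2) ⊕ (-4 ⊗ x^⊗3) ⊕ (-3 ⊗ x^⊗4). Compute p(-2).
p(-2) = -11

A tropical monomial a ⊗ x^⊗i evaluates to a + i · x. Evaluating each term at x = -2:
  Term 0 contributes 3 + 0 · -2 = 3
  Term 1 contributes -5 + 1 · -2 = -7
  Term 2 contributes 10 + 2 · -2 = 6
  Term 3 contributes -4 + 3 · -2 = -10
  Term 4 contributes -3 + 4 · -2 = -11
p(-2) = ⊕ of these = min[3, -7, 6, -10, -11] = -11.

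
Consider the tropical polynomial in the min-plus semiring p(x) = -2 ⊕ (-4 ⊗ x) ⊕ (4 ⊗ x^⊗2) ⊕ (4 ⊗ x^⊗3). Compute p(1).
p(1) = -3

A tropical monomial a ⊗ x^⊗i evaluates to a + i · x. Evaluating each term at x = 1:
  Term 0 contributes -2 + 0 · 1 = -2
  Term 1 contributes -4 + 1 · 1 = -3
  Term 2 contributes 4 + 2 · 1 = 6
  Term 3 contributes 4 + 3 · 1 = 7
p(1) = ⊕ of these = min[-2, -3, 6, 7] = -3.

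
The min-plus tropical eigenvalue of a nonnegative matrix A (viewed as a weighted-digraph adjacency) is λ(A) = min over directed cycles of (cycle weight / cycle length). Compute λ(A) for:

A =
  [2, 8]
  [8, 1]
λ(A) = 1

Enumerate directed cycles and compute their means (weight / length). Sample:
  cycle 0 → 0: weight = 2, length = 1, mean = 2/1 ≈ 2.000
  cycle 1 → 1: weight = 1, length = 1, mean = 1/1 ≈ 1.000
  cycle 0 → 1 → 0: weight = 16, length = 2, mean = 16/2 ≈ 8.000
  cycle 1 → 0 → 1: weight = 16, length = 2, mean = 16/2 ≈ 8.000
Minimum mean = 1.000, attained e.g. along the cycle 1 → 1 with weight 1 and length 1. So λ(A) = 1/1 = 1.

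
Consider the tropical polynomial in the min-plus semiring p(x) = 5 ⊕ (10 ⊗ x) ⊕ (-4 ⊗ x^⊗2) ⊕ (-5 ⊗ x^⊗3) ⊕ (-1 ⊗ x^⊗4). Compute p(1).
p(1) = -2

A tropical monomial a ⊗ x^⊗i evaluates to a + i · x. Evaluating each term at x = 1:
  Term 0 contributes 5 + 0 · 1 = 5
  Term 1 contributes 10 + 1 · 1 = 11
  Term 2 contributes -4 + 2 · 1 = -2
  Term 3 contributes -5 + 3 · 1 = -2
  Term 4 contributes -1 + 4 · 1 = 3
p(1) = ⊕ of these = min[5, 11, -2, -2, 3] = -2.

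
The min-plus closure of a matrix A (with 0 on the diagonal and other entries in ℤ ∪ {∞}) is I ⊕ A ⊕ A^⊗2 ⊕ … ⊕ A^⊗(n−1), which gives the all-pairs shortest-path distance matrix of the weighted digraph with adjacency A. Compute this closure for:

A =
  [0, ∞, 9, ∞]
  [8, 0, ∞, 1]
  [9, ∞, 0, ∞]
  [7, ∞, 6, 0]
Closure =
  [0, ∞, 9, ∞]
  [8, 0, 7, 1]
  [9, ∞, 0, ∞]
  [7, ∞, 6, 0]

This is the Floyd-Warshall all-pairs shortest-path computation. For each intermediate vertex k = 0, 1, …, 3, update dist[i][j] ← min(dist[i][j], dist[i][k] + dist[k][j]). The final matrix gives, for each (i, j), the minimum total weight of any directed path from i to j (possibly empty when i = j).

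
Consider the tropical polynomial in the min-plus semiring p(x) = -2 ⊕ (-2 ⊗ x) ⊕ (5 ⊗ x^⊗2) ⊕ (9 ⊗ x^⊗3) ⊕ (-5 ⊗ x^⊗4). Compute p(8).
p(8) = -2

A tropical monomial a ⊗ x^⊗i evaluates to a + i · x. Evaluating each term at x = 8:
  Term 0 contributes -2 + 0 · 8 = -2
  Term 1 contributes -2 + 1 · 8 = 6
  Term 2 contributes 5 + 2 · 8 = 21
  Term 3 contributes 9 + 3 · 8 = 33
  Term 4 contributes -5 + 4 · 8 = 27
p(8) = ⊕ of these = min[-2, 6, 21, 33, 27] = -2.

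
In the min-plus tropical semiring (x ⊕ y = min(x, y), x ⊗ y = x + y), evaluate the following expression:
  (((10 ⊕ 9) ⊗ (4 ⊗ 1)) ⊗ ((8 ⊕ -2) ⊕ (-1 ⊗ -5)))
(((10 ⊕ 9) ⊗ (4 ⊗ 1)) ⊗ ((8 ⊕ -2) ⊕ (-1 ⊗ -5))) = 8

Expand innermost to outermost. Recall ⊕ takes the minimum of its arguments and ⊗ takes their sum. Working out the expression (((10 ⊕ 9) ⊗ (4 ⊗ 1)) ⊗ ((8 ⊕ -2) ⊕ (-1 ⊗ -5))) gives 8.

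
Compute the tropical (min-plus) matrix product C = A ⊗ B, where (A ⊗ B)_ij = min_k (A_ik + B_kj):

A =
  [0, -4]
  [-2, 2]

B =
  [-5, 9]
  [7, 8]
A ⊗ B =
  [-5, 4]
  [-7, 7]

Apply the min-plus product entry-by-entry:
  C[0][0] = min over k of (A[0][0] + B[0][0] = 0 + -5 = -5, A[0][1] + B[1][0] = -4 + 7 = 3) = -5 (attained at k = 0)
  C[0][1] = min over k of (A[0][0] + B[0][1] = 0 + 9 = 9, A[0][1] + B[1][1] = -4 + 8 = 4) = 4 (attained at k = 1)
  C[1][0] = min over k of (A[1][0] + B[0][0] = -2 + -5 = -7, A[1][1] + B[1][0] = 2 + 7 = 9) = -7 (attained at k = 0)
  C[1][1] = min over k of (A[1][0] + B[0][1] = -2 + 9 = 7, A[1][1] + B[1][1] = 2 + 8 = 10) = 7 (attained at k = 0)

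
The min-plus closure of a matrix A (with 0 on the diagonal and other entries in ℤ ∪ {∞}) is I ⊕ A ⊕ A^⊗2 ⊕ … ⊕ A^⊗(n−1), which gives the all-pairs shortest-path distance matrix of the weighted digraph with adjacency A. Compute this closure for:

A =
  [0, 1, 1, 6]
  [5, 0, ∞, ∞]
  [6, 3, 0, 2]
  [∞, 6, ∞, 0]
Closure =
  [0, 1, 1, 3]
  [5, 0, 6, 8]
  [6, 3, 0, 2]
  [11, 6, 12, 0]

This is the Floyd-Warshall all-pairs shortest-path computation. For each intermediate vertex k = 0, 1, …, 3, update dist[i][j] ← min(dist[i][j], dist[i][k] + dist[k][j]). The final matrix gives, for each (i, j), the minimum total weight of any directed path from i to j (possibly empty when i = j).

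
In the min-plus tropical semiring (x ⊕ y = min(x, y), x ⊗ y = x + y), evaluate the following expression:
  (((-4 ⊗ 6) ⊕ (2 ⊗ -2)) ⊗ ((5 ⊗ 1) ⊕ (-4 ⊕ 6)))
(((-4 ⊗ 6) ⊕ (2 ⊗ -2)) ⊗ ((5 ⊗ 1) ⊕ (-4 ⊕ 6))) = -4

Expand innermost to outermost. Recall ⊕ takes the minimum of its arguments and ⊗ takes their sum. Working out the expression (((-4 ⊗ 6) ⊕ (2 ⊗ -2)) ⊗ ((5 ⊗ 1) ⊕ (-4 ⊕ 6))) gives -4.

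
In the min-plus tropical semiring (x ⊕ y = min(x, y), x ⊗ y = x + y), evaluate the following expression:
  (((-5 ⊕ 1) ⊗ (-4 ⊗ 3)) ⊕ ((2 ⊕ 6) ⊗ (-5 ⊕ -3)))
(((-5 ⊕ 1) ⊗ (-4 ⊗ 3)) ⊕ ((2 ⊕ 6) ⊗ (-5 ⊕ -3))) = -6

Expand innermost to outermost. Recall ⊕ takes the minimum of its arguments and ⊗ takes their sum. Working out the expression (((-5 ⊕ 1) ⊗ (-4 ⊗ 3)) ⊕ ((2 ⊕ 6) ⊗ (-5 ⊕ -3))) gives -6.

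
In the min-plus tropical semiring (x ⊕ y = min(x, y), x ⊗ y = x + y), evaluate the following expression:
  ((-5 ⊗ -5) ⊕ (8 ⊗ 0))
((-5 ⊗ -5) ⊕ (8 ⊗ 0)) = -10

Expand innermost to outermost. Recall ⊕ takes the minimum of its arguments and ⊗ takes their sum. Working out the expression ((-5 ⊗ -5) ⊕ (8 ⊗ 0)) gives -10.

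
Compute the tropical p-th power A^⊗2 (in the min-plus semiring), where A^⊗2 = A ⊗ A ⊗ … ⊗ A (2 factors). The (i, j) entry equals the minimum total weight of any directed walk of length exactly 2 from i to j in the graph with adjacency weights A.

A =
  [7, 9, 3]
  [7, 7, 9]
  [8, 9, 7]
A^⊗2 =
  [11, 12, 10]
  [14, 14, 10]
  [15, 16, 11]

Each entry (A^⊗2)_ij equals the minimum over all length-2 walks i = v_0 → v_1 → … → v_2 = j of Σ_t A[v_t][v_{t+1}]. For example, for (i, j) = (0, 2) we minimise over 3 possible intermediate vertex sequences; the minimum is 10, attained along the walk 0 → 0 → 2.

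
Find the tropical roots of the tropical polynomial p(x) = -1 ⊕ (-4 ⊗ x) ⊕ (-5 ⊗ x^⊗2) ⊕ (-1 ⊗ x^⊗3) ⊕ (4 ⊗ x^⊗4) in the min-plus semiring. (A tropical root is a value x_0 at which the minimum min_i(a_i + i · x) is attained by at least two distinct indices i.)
Roots: {-5, -4, 1, 3}

Each tropical root is a break point of the lower envelope of the lines y = a_i + i · x (there are 5 lines, with slopes 0, 1, ..., 4). Only the lines that attain the minimum somewhere contribute to roots; other lines are dominated. Here the surviving (envelope) indices are i = 4, i = 3, i = 2, i = 1, i = 0.
Intersections between consecutive envelope lines give the roots: for adjacent envelope indices i < j the intersection is x = (a_i − a_j) / (j − i). Reading off the sorted break points: {-5, -4, 1, 3}.
Verification: at each break x_0, at least two indices attain the minimum of min_i(a_i + i · x_0).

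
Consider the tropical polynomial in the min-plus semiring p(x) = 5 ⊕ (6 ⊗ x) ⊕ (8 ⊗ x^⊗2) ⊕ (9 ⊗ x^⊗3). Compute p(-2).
p(-2) = 3

A tropical monomial a ⊗ x^⊗i evaluates to a + i · x. Evaluating each term at x = -2:
  Term 0 contributes 5 + 0 · -2 = 5
  Term 1 contributes 6 + 1 · -2 = 4
  Term 2 contributes 8 + 2 · -2 = 4
  Term 3 contributes 9 + 3 · -2 = 3
p(-2) = ⊕ of these = min[5, 4, 4, 3] = 3.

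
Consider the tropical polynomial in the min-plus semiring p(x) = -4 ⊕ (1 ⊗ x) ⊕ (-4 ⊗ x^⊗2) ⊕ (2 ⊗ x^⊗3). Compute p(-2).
p(-2) = -8

A tropical monomial a ⊗ x^⊗i evaluates to a + i · x. Evaluating each term at x = -2:
  Term 0 contributes -4 + 0 · -2 = -4
  Term 1 contributes 1 + 1 · -2 = -1
  Term 2 contributes -4 + 2 · -2 = -8
  Term 3 contributes 2 + 3 · -2 = -4
p(-2) = ⊕ of these = min[-4, -1, -8, -4] = -8.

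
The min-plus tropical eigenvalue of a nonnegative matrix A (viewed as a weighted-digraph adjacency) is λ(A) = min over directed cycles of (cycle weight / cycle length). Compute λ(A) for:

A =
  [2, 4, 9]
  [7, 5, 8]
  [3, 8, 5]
λ(A) = 2

Enumerate directed cycles and compute their means (weight / length). Sample:
  cycle 0 → 0: weight = 2, length = 1, mean = 2/1 ≈ 2.000
  cycle 1 → 1: weight = 5, length = 1, mean = 5/1 ≈ 5.000
  cycle 2 → 2: weight = 5, length = 1, mean = 5/1 ≈ 5.000
  cycle 0 → 1 → 0: weight = 11, length = 2, mean = 11/2 ≈ 5.500
  cycle 0 → 2 → 0: weight = 12, length = 2, mean = 12/2 ≈ 6.000
  cycle 1 → 0 → 1: weight = 11, length = 2, mean = 11/2 ≈ 5.500
Minimum mean = 2.000, attained e.g. along the cycle 0 → 0 with weight 2 and length 1. So λ(A) = 2/1 = 2.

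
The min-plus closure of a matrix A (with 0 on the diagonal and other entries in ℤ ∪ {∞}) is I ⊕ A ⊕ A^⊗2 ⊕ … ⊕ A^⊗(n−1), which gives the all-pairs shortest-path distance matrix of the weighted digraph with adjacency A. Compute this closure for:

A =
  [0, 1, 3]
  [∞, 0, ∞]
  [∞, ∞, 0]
Closure =
  [0, 1, 3]
  [∞, 0, ∞]
  [∞, ∞, 0]

This is the Floyd-Warshall all-pairs shortest-path computation. For each intermediate vertex k = 0, 1, …, 2, update dist[i][j] ← min(dist[i][j], dist[i][k] + dist[k][j]). The final matrix gives, for each (i, j), the minimum total weight of any directed path from i to j (possibly empty when i = j).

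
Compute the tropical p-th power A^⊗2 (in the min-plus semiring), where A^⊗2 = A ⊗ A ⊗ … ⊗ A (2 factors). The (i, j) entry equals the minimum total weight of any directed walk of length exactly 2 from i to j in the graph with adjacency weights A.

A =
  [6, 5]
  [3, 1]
A^⊗2 =
  [8, 6]
  [4, 2]

Each entry (A^⊗2)_ij equals the minimum over all length-2 walks i = v_0 → v_1 → … → v_2 = j of Σ_t A[v_t][v_{t+1}]. For example, for (i, j) = (0, 1) we minimise over 2 possible intermediate vertex sequences; the minimum is 6, attained along the walk 0 → 1 → 1.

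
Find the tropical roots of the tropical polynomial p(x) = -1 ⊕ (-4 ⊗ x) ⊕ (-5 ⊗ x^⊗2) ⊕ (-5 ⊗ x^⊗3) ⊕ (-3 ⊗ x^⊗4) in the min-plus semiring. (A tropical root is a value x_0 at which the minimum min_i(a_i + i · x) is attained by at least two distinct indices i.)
Roots: {-2, 0, 1, 3}

Each tropical root is a break point of the lower envelope of the lines y = a_i + i · x (there are 5 lines, with slopes 0, 1, ..., 4). Only the lines that attain the minimum somewhere contribute to roots; other lines are dominated. Here the surviving (envelope) indices are i = 4, i = 3, i = 2, i = 1, i = 0.
Intersections between consecutive envelope lines give the roots: for adjacent envelope indices i < j the intersection is x = (a_i − a_j) / (j − i). Reading off the sorted break points: {-2, 0, 1, 3}.
Verification: at each break x_0, at least two indices attain the minimum of min_i(a_i + i · x_0).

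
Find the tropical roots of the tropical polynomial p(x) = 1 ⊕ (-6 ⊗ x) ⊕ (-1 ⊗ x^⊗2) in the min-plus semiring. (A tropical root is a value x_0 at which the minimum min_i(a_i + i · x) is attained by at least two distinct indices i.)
Roots: {-5, 7}

Each tropical root is a break point of the lower envelope of the lines y = a_i + i · x (there are 3 lines, with slopes 0, 1, ..., 2). Only the lines that attain the minimum somewhere contribute to roots; other lines are dominated. Here the surviving (envelope) indices are i = 2, i = 1, i = 0.
Intersections between consecutive envelope lines give the roots: for adjacent envelope indices i < j the intersection is x = (a_i − a_j) / (j − i). Reading off the sorted break points: {-5, 7}.
Verification: at each break x_0, at least two indices attain the minimum of min_i(a_i + i · x_0).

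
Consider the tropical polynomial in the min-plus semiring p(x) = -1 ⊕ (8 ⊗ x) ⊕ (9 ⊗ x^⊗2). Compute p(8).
p(8) = -1

A tropical monomial a ⊗ x^⊗i evaluates to a + i · x. Evaluating each term at x = 8:
  Term 0 contributes -1 + 0 · 8 = -1
  Term 1 contributes 8 + 1 · 8 = 16
  Term 2 contributes 9 + 2 · 8 = 25
p(8) = ⊕ of these = min[-1, 16, 25] = -1.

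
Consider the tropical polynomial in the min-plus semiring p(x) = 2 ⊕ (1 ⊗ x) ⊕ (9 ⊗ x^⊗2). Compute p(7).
p(7) = 2

A tropical monomial a ⊗ x^⊗i evaluates to a + i · x. Evaluating each term at x = 7:
  Term 0 contributes 2 + 0 · 7 = 2
  Term 1 contributes 1 + 1 · 7 = 8
  Term 2 contributes 9 + 2 · 7 = 23
p(7) = ⊕ of these = min[2, 8, 23] = 2.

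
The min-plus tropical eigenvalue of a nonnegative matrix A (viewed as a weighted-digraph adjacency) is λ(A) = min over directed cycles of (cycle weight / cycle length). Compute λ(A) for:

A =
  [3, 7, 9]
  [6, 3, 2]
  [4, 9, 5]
λ(A) = 3

Enumerate directed cycles and compute their means (weight / length). Sample:
  cycle 0 → 0: weight = 3, length = 1, mean = 3/1 ≈ 3.000
  cycle 1 → 1: weight = 3, length = 1, mean = 3/1 ≈ 3.000
  cycle 2 → 2: weight = 5, length = 1, mean = 5/1 ≈ 5.000
  cycle 0 → 1 → 0: weight = 13, length = 2, mean = 13/2 ≈ 6.500
  cycle 0 → 2 → 0: weight = 13, length = 2, mean = 13/2 ≈ 6.500
  cycle 1 → 0 → 1: weight = 13, length = 2, mean = 13/2 ≈ 6.500
Minimum mean = 3.000, attained e.g. along the cycle 0 → 0 with weight 3 and length 1. So λ(A) = 3/1 = 3.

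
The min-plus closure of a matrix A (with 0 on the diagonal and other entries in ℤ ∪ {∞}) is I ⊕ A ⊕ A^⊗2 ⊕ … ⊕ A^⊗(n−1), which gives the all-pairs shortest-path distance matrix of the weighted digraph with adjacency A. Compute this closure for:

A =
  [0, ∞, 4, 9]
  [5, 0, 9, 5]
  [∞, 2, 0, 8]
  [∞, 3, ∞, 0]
Closure =
  [0, 6, 4, 9]
  [5, 0, 9, 5]
  [7, 2, 0, 7]
  [8, 3, 12, 0]

This is the Floyd-Warshall all-pairs shortest-path computation. For each intermediate vertex k = 0, 1, …, 3, update dist[i][j] ← min(dist[i][j], dist[i][k] + dist[k][j]). The final matrix gives, for each (i, j), the minimum total weight of any directed path from i to j (possibly empty when i = j).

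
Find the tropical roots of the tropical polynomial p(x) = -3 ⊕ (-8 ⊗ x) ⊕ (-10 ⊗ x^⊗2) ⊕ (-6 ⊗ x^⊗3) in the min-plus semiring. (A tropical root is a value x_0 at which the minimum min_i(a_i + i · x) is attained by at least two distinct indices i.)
Roots: {-4, 2, 5}

Each tropical root is a break point of the lower envelope of the lines y = a_i + i · x (there are 4 lines, with slopes 0, 1, ..., 3). Only the lines that attain the minimum somewhere contribute to roots; other lines are dominated. Here the surviving (envelope) indices are i = 3, i = 2, i = 1, i = 0.
Intersections between consecutive envelope lines give the roots: for adjacent envelope indices i < j the intersection is x = (a_i − a_j) / (j − i). Reading off the sorted break points: {-4, 2, 5}.
Verification: at each break x_0, at least two indices attain the minimum of min_i(a_i + i · x_0).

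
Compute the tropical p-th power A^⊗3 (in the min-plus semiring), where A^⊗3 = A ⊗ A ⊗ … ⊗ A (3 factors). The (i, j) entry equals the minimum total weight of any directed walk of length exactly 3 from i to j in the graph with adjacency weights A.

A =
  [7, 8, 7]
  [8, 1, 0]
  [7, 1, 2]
A^⊗3 =
  [15, 9, 8]
  [8, 2, 1]
  [8, 2, 2]

Each entry (A^⊗3)_ij equals the minimum over all length-3 walks i = v_0 → v_1 → … → v_3 = j of Σ_t A[v_t][v_{t+1}]. For example, for (i, j) = (0, 2) we minimise over 9 possible intermediate vertex sequences; the minimum is 8, attained along the walk 0 → 2 → 1 → 2.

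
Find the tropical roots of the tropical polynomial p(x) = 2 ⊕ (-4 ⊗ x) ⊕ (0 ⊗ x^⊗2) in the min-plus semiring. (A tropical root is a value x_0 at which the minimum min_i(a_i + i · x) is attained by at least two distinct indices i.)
Roots: {-4, 6}

Each tropical root is a break point of the lower envelope of the lines y = a_i + i · x (there are 3 lines, with slopes 0, 1, ..., 2). Only the lines that attain the minimum somewhere contribute to roots; other lines are dominated. Here the surviving (envelope) indices are i = 2, i = 1, i = 0.
Intersections between consecutive envelope lines give the roots: for adjacent envelope indices i < j the intersection is x = (a_i − a_j) / (j − i). Reading off the sorted break points: {-4, 6}.
Verification: at each break x_0, at least two indices attain the minimum of min_i(a_i + i · x_0).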